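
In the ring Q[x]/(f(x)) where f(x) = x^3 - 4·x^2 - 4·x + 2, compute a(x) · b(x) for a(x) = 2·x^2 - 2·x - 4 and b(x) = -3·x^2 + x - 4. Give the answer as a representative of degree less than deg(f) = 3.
First multiply in Q[x] without reducing: a · b = -6·x^4 + 8·x^3 + 2·x^2 + 4·x + 16. Now divide by f(x) = x^3 - 4·x^2 - 4·x + 2, eliminating the leading term at each step:
  leading term -6·x^4: subtract (-6·x)·f(x) = -6·x^4 + 24·x^3 + 24·x^2 - 12·x, leaving -16·x^3 - 22·x^2 + 16·x + 16
  leading term -16·x^3: subtract (-16)·f(x) = -16·x^3 + 64·x^2 + 64·x - 32, leaving -86·x^2 - 48·x + 48
The degree is now < 3, so this is the remainder. Hence a · b ≡ -86·x^2 - 48·x + 48 in Q[x]/(f).

Final answer: a · b ≡ -86·x^2 - 48·x + 48 (mod f(x))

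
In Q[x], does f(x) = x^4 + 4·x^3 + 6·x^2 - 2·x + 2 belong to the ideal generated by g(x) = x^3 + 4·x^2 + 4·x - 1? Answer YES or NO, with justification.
NO

In Q[x] the ideal (g) consists of all multiples of g, so f ∈ (g) iff g | f, i.e. iff the remainder of f on division by g is 0. Divide f by g (g is monic, so eliminate the leading term of the running remainder at each step):
  leading term x^4: subtract (x)·g(x) = x^4 + 4·x^3 + 4·x^2 - x, leaving 2·x^2 - x + 2
The remainder r(x) = 2·x^2 - x + 2 ≠ 0 (and deg r < deg g), so g ∤ f, i.e. f ∉ (g).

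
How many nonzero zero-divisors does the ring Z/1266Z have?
In Z/1266Z each nonzero element is either a unit (gcd with 1266 is 1) or a zero-divisor (gcd > 1). The number of units is φ(1266): factorise 1266 = 2 · 3 · 211, so φ(1266) = (2 − 1) · (3 − 1) · (211 − 1) = 1 · 2 · 210 = 420. The nonzero elements number 1266 − 1 = 1265. Hence the nonzero zero-divisors number 1265 − 420 = 845.

Final answer: Z/1266Z has 845 nonzero zero-divisors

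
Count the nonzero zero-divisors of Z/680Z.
Z/680Z has 423 nonzero zero-divisors

In Z/680Z each nonzero element is either a unit (gcd with 680 is 1) or a zero-divisor (gcd > 1). The number of units is φ(680): factorise 680 = 2^3 · 5 · 17, so φ(680) = (2^3 − 2^2) · (5 − 1) · (17 − 1) = 4 · 4 · 16 = 256. The nonzero elements number 680 − 1 = 679. Hence the nonzero zero-divisors number 679 − 256 = 423.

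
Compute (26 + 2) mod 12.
4

Reduce the summands first: 26 ≡ 2 (mod 12), so 26 + 2 ≡ 2 + 2 (mod 12). 2 + 2 = 4; 4 = 0·12 + 4, so (26 + 2) mod 12 = 4.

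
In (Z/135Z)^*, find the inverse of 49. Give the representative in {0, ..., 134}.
49^(−1) ≡ 124 (mod 135)

Apply the extended Euclidean algorithm to (135, 49), tracking rows (r, s, t) with s·135 + t·49 = r. Each division r_prev = q·r_cur + r_new produces the new row as (previous row) − q·(current row):
  row A: (135, 1, 0)   [1·135 + 0·49 = 135]
  row B: (49, 0, 1)   [0·135 + 1·49 = 49]
  135 = 2·49 + 37   → row C = row A − 2·row B = (37, 1, −2)   [check: 1·135 − 2·49 = 37]
  49 = 1·37 + 12   → row D = row B − 1·row C = (12, −1, 3)   [check: −1·135 + 3·49 = 12]
  37 = 3·12 + 1   → row E = row C − 3·row D = (1, 4, −11)   [check: 4·135 − 11·49 = 1]
  12 = 12·1 + 0   → remainder 0, stop. gcd = 1 (last nonzero row E).
The gcd is 1, so 49 is invertible mod 135. The last nonzero row gives 4·135 − 11·49 = 1, so t = −11. So 49^(−1) ≡ −11 ≡ 124 (mod 135). Verify: 49 · 124 = 6076 ≡ 1 (mod 135). ✓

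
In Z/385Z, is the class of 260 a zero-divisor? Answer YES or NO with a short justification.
YES

gcd(260, 385) = 5 > 1, so 260 is not a unit in Z/385Z. In Z/nZ every nonzero non-unit is a zero-divisor: explicitly, take b = 385/gcd = 77 ≠ 0 (mod 385); then 260·77 = 20020 = 52·385, i.e. 260·77 ≡ 0 (mod 385). So 260 is a zero-divisor.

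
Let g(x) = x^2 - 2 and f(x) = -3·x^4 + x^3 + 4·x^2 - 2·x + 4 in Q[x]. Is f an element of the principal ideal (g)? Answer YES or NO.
YES

In Q[x] the ideal (g) consists of all multiples of g, so f ∈ (g) iff g | f, i.e. iff the remainder of f on division by g is 0. Divide f by g (g is monic, so eliminate the leading term of the running remainder at each step):
  leading term -3·x^4: subtract (-3·x^2)·g(x) = -3·x^4 + 6·x^2, leaving x^3 - 2·x^2 - 2·x + 4
  leading term x^3: subtract (x)·g(x) = x^3 - 2·x, leaving 4 - 2·x^2
  leading term -2·x^2: subtract (-2)·g(x) = 4 - 2·x^2, leaving 0
The remainder is 0, so f(x) = g(x) · h(x) with h(x) = -3·x^2 + x - 2. Hence g | f, i.e. f ∈ (g).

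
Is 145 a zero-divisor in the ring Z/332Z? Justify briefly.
gcd(145, 332) = 1, so 145 is a unit in Z/332Z (it has a multiplicative inverse). A unit cannot be a zero-divisor: if 145·b ≡ 0 then multiplying both sides by 145^(−1) gives b ≡ 0. So 145 is not a zero-divisor.

Final answer: NO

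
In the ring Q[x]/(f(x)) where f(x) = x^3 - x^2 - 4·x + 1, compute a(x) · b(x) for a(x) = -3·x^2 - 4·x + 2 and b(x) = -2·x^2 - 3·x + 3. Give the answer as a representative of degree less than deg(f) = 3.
a · b ≡ 46·x^2 + 68·x - 17 (mod f(x))

First multiply in Q[x] without reducing: a · b = 6·x^4 + 17·x^3 - x^2 - 18·x + 6. Now divide by f(x) = x^3 - x^2 - 4·x + 1, eliminating the leading term at each step:
  leading term 6·x^4: subtract (6·x)·f(x) = 6·x^4 - 6·x^3 - 24·x^2 + 6·x, leaving 23·x^3 + 23·x^2 - 24·x + 6
  leading term 23·x^3: subtract (23)·f(x) = 23·x^3 - 23·x^2 - 92·x + 23, leaving 46·x^2 + 68·x - 17
The degree is now < 3, so this is the remainder. Hence a · b ≡ 46·x^2 + 68·x - 17 in Q[x]/(f).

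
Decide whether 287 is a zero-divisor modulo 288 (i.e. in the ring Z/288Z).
gcd(287, 288) = 1, so 287 is a unit in Z/288Z (it has a multiplicative inverse). A unit cannot be a zero-divisor: if 287·b ≡ 0 then multiplying both sides by 287^(−1) gives b ≡ 0. So 287 is not a zero-divisor.

Final answer: NO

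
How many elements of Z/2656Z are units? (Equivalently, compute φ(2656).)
Z/2656Z has φ(2656) = 1312 units

An element a ∈ Z/2656Z is a unit iff gcd(a, 2656) = 1, so the number of units is φ(2656). φ is multiplicative, with φ(p^e) = p^e − p^(e−1). Factorise 2656 = 2^5 · 83. Then
  φ(2656) = (2^5 − 2^4) · (83 − 1) = 16 · 82 = 1312.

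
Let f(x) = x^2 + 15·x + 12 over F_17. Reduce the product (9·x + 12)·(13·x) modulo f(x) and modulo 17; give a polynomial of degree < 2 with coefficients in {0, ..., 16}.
a · b ≡ 16·x + 7 (mod f(x))

Multiply as integer polynomials: a · b = 117·x^2 + 156·x. Reducing coefficients mod 17: a · b ≡ 15·x^2 + 3·x. Now divide by f(x) = x^2 + 15·x + 12 in F_17[x], eliminating the leading term at each step:
  leading term 15·x^2: subtract (15)·f(x) = 15·x^2 + 4·x + 10, leaving 16·x + 7 (coefficients mod 17)
The degree is now < 2, so this is the remainder. Hence a · b ≡ 16·x + 7 in F_17[x]/(f).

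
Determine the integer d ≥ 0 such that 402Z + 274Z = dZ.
(402, 274) = (2); d = 2

In the PID Z, (a, b) is generated by gcd(a, b). Compute gcd(402, 274) with the extended Euclidean algorithm, tracking rows (r, s, t) with s·402 + t·274 = r:
  row A: (402, 1, 0)   [1·402 + 0·274 = 402]
  row B: (274, 0, 1)   [0·402 + 1·274 = 274]
  402 = 1·274 + 128   → row C = row A − 1·row B = (128, 1, −1)   [check: 1·402 − 1·274 = 128]
  274 = 2·128 + 18   → row D = row B − 2·row C = (18, −2, 3)   [check: −2·402 + 3·274 = 18]
  128 = 7·18 + 2   → row E = row C − 7·row D = (2, 15, −22)   [check: 15·402 − 22·274 = 2]
  18 = 9·2 + 0   → remainder 0, stop. gcd = 2 (last nonzero row E).
So gcd(402, 274) = 2, with Bézout identity 15·402 − 22·274 = 2. Containment (⊇): the Bézout identity exhibits 2 as an element of (402, 274), giving (2) ⊆ (402, 274). Containment (⊆): since 2 | 402 and 2 | 274 (402 = 2·201, 274 = 2·137), every Z-linear combination of 402 and 274 is divisible by 2, so (402, 274) ⊆ (2). Therefore (402, 274) = (2), d = 2.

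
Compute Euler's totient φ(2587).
φ(2587) = 2376

φ is multiplicative, with φ(p^e) = p^e − p^(e−1). Factorise 2587 = 13 · 199. Then
  φ(2587) = (13 − 1) · (199 − 1) = 12 · 198 = 2376.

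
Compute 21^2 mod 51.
Use repeated squaring. Binary(2) = 10. Walk through the bits of the exponent 2 left-to-right: at each bit after the leading one, square the running value, then multiply by 21 if the bit is 1 (always reducing mod 51):
  bit 1 = 1 (leading): start with 21.
  bit 2 = 0: square 21^2 = 441 ≡ 33 (mod 51).
Final value: 21^2 ≡ 33 (mod 51).

Final answer: 33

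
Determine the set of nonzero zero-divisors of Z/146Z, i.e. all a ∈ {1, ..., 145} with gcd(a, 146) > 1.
An element a ∈ Z/146Z (with a ≠ 0) is a zero-divisor iff gcd(a, 146) > 1 (because a is a unit precisely when gcd(a, n) = 1, and in Z/nZ every nonzero, non-unit element is a zero-divisor). Scan a = 1, ..., 145 and keep those with gcd(a, 146) > 1:
  gcd(2, 146) = 2, gcd(4, 146) = 2, gcd(6, 146) = 2, gcd(8, 146) = 2, gcd(10, 146) = 2, gcd(12, 146) = 2, gcd(14, 146) = 2, gcd(16, 146) = 2, gcd(18, 146) = 2, gcd(20, 146) = 2, gcd(22, 146) = 2, gcd(24, 146) = 2, gcd(26, 146) = 2, gcd(28, 146) = 2, gcd(30, 146) = 2, gcd(32, 146) = 2, gcd(34, 146) = 2, gcd(36, 146) = 2, gcd(38, 146) = 2, gcd(40, 146) = 2, gcd(42, 146) = 2, gcd(44, 146) = 2, gcd(46, 146) = 2, gcd(48, 146) = 2, gcd(50, 146) = 2, gcd(52, 146) = 2, gcd(54, 146) = 2, gcd(56, 146) = 2, gcd(58, 146) = 2, gcd(60, 146) = 2, gcd(62, 146) = 2, gcd(64, 146) = 2, gcd(66, 146) = 2, gcd(68, 146) = 2, gcd(70, 146) = 2, gcd(72, 146) = 2, gcd(73, 146) = 73, gcd(74, 146) = 2, gcd(76, 146) = 2, gcd(78, 146) = 2, gcd(80, 146) = 2, gcd(82, 146) = 2, gcd(84, 146) = 2, gcd(86, 146) = 2, gcd(88, 146) = 2, gcd(90, 146) = 2, gcd(92, 146) = 2, gcd(94, 146) = 2, gcd(96, 146) = 2, gcd(98, 146) = 2, gcd(100, 146) = 2, gcd(102, 146) = 2, gcd(104, 146) = 2, gcd(106, 146) = 2, gcd(108, 146) = 2, gcd(110, 146) = 2, gcd(112, 146) = 2, gcd(114, 146) = 2, gcd(116, 146) = 2, gcd(118, 146) = 2, gcd(120, 146) = 2, gcd(122, 146) = 2, gcd(124, 146) = 2, gcd(126, 146) = 2, gcd(128, 146) = 2, gcd(130, 146) = 2, gcd(132, 146) = 2, gcd(134, 146) = 2, gcd(136, 146) = 2, gcd(138, 146) = 2, gcd(140, 146) = 2, gcd(142, 146) = 2, gcd(144, 146) = 2.
All other a ∈ {1, ..., 145} have gcd(a, 146) = 1 and are units. So the nonzero zero-divisors are exactly the 73 values of a appearing in this scan.

Final answer: nonzero zero-divisors of Z/146Z = {2, 4, 6, 8, 10, 12, 14, 16, 18, 20, 22, 24, 26, 28, 30, 32, 34, 36, 38, 40, 42, 44, 46, 48, 50, 52, 54, 56, 58, 60, 62, 64, 66, 68, 70, 72, 73, 74, 76, 78, 80, 82, 84, 86, 88, 90, 92, 94, 96, 98, 100, 102, 104, 106, 108, 110, 112, 114, 116, 118, 120, 122, 124, 126, 128, 130, 132, 134, 136, 138, 140, 142, 144}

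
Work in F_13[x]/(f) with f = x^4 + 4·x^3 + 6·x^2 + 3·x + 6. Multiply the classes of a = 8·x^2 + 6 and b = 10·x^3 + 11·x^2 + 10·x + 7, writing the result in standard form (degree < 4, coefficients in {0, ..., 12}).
a · b ≡ 3·x^3 + 3·x + 4 (mod f(x))

Multiply as integer polynomials: a · b = 80·x^5 + 88·x^4 + 140·x^3 + 122·x^2 + 60·x + 42. Reducing coefficients mod 13: a · b ≡ 2·x^5 + 10·x^4 + 10·x^3 + 5·x^2 + 8·x + 3. Now divide by f(x) = x^4 + 4·x^3 + 6·x^2 + 3·x + 6 in F_13[x], eliminating the leading term at each step:
  leading term 2·x^5: subtract (2·x)·f(x) = 2·x^5 + 8·x^4 + 12·x^3 + 6·x^2 + 12·x, leaving 2·x^4 + 11·x^3 + 12·x^2 + 9·x + 3 (coefficients mod 13)
  leading term 2·x^4: subtract (2)·f(x) = 2·x^4 + 8·x^3 + 12·x^2 + 6·x + 12, leaving 3·x^3 + 3·x + 4 (coefficients mod 13)
The degree is now < 4, so this is the remainder. Hence a · b ≡ 3·x^3 + 3·x + 4 in F_13[x]/(f).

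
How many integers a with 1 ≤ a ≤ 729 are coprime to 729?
486

The number of a ∈ {1, ..., 729} with gcd(a, 729) = 1 is by definition Euler's totient φ(729). φ is multiplicative, with φ(p^e) = p^e − p^(e−1). Factorise 729 = 3^6. Then
  φ(729) = (3^6 − 3^5) = 486 = 486.
So there are 486 such integers.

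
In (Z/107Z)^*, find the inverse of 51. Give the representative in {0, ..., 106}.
Apply the extended Euclidean algorithm to (107, 51), tracking rows (r, s, t) with s·107 + t·51 = r. Each division r_prev = q·r_cur + r_new produces the new row as (previous row) − q·(current row):
  row A: (107, 1, 0)   [1·107 + 0·51 = 107]
  row B: (51, 0, 1)   [0·107 + 1·51 = 51]
  107 = 2·51 + 5   → row C = row A − 2·row B = (5, 1, −2)   [check: 1·107 − 2·51 = 5]
  51 = 10·5 + 1   → row D = row B − 10·row C = (1, −10, 21)   [check: −10·107 + 21·51 = 1]
  5 = 5·1 + 0   → remainder 0, stop. gcd = 1 (last nonzero row D).
The gcd is 1, so 51 is invertible mod 107. The last nonzero row gives −10·107 + 21·51 = 1, so t = 21. So 51^(−1) ≡ 21 (mod 107). Verify: 51 · 21 = 1071 ≡ 1 (mod 107). ✓

Final answer: 51^(−1) ≡ 21 (mod 107)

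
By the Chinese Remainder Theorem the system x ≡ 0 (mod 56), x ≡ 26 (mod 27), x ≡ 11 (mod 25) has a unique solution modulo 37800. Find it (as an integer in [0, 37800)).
The moduli 56, 27, 25 are pairwise coprime, so by the CRT there is a unique solution mod 56·27·25 = 37800.
Solve by successive substitution. Start with x ≡ 0 (mod 56).
  Combine with x ≡ 26 (mod 27): write x = 56·t and require 56·t ≡ 26 (mod 27). Since 56^(−1) ≡ 14 (mod 27) (56 ≡ 2 (mod 27)), t ≡ 14·26 ≡ 13 (mod 27). So x ≡ 56·13 = 728 (mod 1512).
  Combine with x ≡ 11 (mod 25): write x = 728 + 1512·t and require 728 + 1512·t ≡ 11 (mod 25), i.e. 1512·t ≡ 11 − 728 ≡ 8 (mod 25). Since 1512^(−1) ≡ 23 (mod 25) (1512 ≡ 12 (mod 25)), t ≡ 23·8 ≡ 9 (mod 25). So x ≡ 728 + 1512·9 = 14336 (mod 37800).
Unique solution in [0, 37800): x = 14336.

Final answer: x ≡ 14336 (mod 37800); the representative in [0, 37800) is 14336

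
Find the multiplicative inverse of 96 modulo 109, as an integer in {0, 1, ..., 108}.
96^(−1) ≡ 67 (mod 109)

Apply the extended Euclidean algorithm to (109, 96), tracking rows (r, s, t) with s·109 + t·96 = r. Each division r_prev = q·r_cur + r_new produces the new row as (previous row) − q·(current row):
  row A: (109, 1, 0)   [1·109 + 0·96 = 109]
  row B: (96, 0, 1)   [0·109 + 1·96 = 96]
  109 = 1·96 + 13   → row C = row A − 1·row B = (13, 1, −1)   [check: 1·109 − 1·96 = 13]
  96 = 7·13 + 5   → row D = row B − 7·row C = (5, −7, 8)   [check: −7·109 + 8·96 = 5]
  13 = 2·5 + 3   → row E = row C − 2·row D = (3, 15, −17)   [check: 15·109 − 17·96 = 3]
  5 = 1·3 + 2   → row F = row D − 1·row E = (2, −22, 25)   [check: −22·109 + 25·96 = 2]
  3 = 1·2 + 1   → row G = row E − 1·row F = (1, 37, −42)   [check: 37·109 − 42·96 = 1]
  2 = 2·1 + 0   → remainder 0, stop. gcd = 1 (last nonzero row G).
The gcd is 1, so 96 is invertible mod 109. The last nonzero row gives 37·109 − 42·96 = 1, so t = −42. So 96^(−1) ≡ −42 ≡ 67 (mod 109). Verify: 96 · 67 = 6432 ≡ 1 (mod 109). ✓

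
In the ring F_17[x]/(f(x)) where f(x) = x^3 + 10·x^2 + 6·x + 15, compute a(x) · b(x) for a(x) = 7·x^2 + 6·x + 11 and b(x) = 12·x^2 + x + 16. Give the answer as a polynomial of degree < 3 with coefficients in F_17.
a · b ≡ 12·x^2 + 13·x + 14 (mod f(x))

Multiply as integer polynomials: a · b = 84·x^4 + 79·x^3 + 250·x^2 + 107·x + 176. Reducing coefficients mod 17: a · b ≡ 16·x^4 + 11·x^3 + 12·x^2 + 5·x + 6. Now divide by f(x) = x^3 + 10·x^2 + 6·x + 15 in F_17[x], eliminating the leading term at each step:
  leading term 16·x^4: subtract (16·x)·f(x) = 16·x^4 + 7·x^3 + 11·x^2 + 2·x, leaving 4·x^3 + x^2 + 3·x + 6 (coefficients mod 17)
  leading term 4·x^3: subtract (4)·f(x) = 4·x^3 + 6·x^2 + 7·x + 9, leaving 12·x^2 + 13·x + 14 (coefficients mod 17)
The degree is now < 3, so this is the remainder. Hence a · b ≡ 12·x^2 + 13·x + 14 in F_17[x]/(f).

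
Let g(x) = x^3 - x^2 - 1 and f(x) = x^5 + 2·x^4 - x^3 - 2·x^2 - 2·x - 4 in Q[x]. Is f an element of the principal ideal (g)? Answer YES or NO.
NO

In Q[x] the ideal (g) consists of all multiples of g, so f ∈ (g) iff g | f, i.e. iff the remainder of f on division by g is 0. Divide f by g (g is monic, so eliminate the leading term of the running remainder at each step):
  leading term x^5: subtract (x^2)·g(x) = x^5 - x^4 - x^2, leaving 3·x^4 - x^3 - x^2 - 2·x - 4
  leading term 3·x^4: subtract (3·x)·g(x) = 3·x^4 - 3·x^3 - 3·x, leaving 2·x^3 - x^2 + x - 4
  leading term 2·x^3: subtract (2)·g(x) = 2·x^3 - 2·x^2 - 2, leaving x^2 + x - 2
The remainder r(x) = x^2 + x - 2 ≠ 0 (and deg r < deg g), so g ∤ f, i.e. f ∉ (g).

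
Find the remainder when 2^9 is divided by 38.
18

Use repeated squaring. Binary(9) = 1001. Walk through the bits of the exponent 9 left-to-right: at each bit after the leading one, square the running value, then multiply by 2 if the bit is 1 (always reducing mod 38):
  bit 1 = 1 (leading): start with 2.
  bit 2 = 0: square 2^2 = 4 (mod 38).
  bit 3 = 0: square 4^2 = 16 (mod 38).
  bit 4 = 1: square 16^2 = 256 ≡ 28; bit is 1, so multiply 28·2 = 56 ≡ 18 (mod 38).
Final value: 2^9 ≡ 18 (mod 38).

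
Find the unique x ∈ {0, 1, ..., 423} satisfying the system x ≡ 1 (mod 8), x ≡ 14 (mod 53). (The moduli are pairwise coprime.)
The moduli 8, 53 are pairwise coprime, so by the CRT there is a unique solution mod 8·53 = 424.
Solve by successive substitution. Start with x ≡ 1 (mod 8).
  Combine with x ≡ 14 (mod 53): write x = 1 + 8·t and require 1 + 8·t ≡ 14 (mod 53), i.e. 8·t ≡ 14 − 1 ≡ 13 (mod 53). Since 8^(−1) ≡ 20 (mod 53), t ≡ 20·13 ≡ 48 (mod 53). So x ≡ 1 + 8·48 = 385 (mod 424).
Unique solution in [0, 424): x = 385.

Final answer: x ≡ 385 (mod 424); the representative in [0, 424) is 385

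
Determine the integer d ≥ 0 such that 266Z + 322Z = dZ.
In the PID Z, (a, b) is generated by gcd(a, b). Compute gcd(322, 266) with the extended Euclidean algorithm, tracking rows (r, s, t) with s·322 + t·266 = r:
  row A: (322, 1, 0)   [1·322 + 0·266 = 322]
  row B: (266, 0, 1)   [0·322 + 1·266 = 266]
  322 = 1·266 + 56   → row C = row A − 1·row B = (56, 1, −1)   [check: 1·322 − 1·266 = 56]
  266 = 4·56 + 42   → row D = row B − 4·row C = (42, −4, 5)   [check: −4·322 + 5·266 = 42]
  56 = 1·42 + 14   → row E = row C − 1·row D = (14, 5, −6)   [check: 5·322 − 6·266 = 14]
  42 = 3·14 + 0   → remainder 0, stop. gcd = 14 (last nonzero row E).
So gcd(266, 322) = 14, with Bézout identity 5·322 − 6·266 = 14. Containment (⊇): the Bézout identity exhibits 14 as an element of (266, 322), giving (14) ⊆ (266, 322). Containment (⊆): since 14 | 266 and 14 | 322 (266 = 14·19, 322 = 14·23), every Z-linear combination of 266 and 322 is divisible by 14, so (266, 322) ⊆ (14). Therefore (266, 322) = (14), d = 14.

Final answer: (266, 322) = (14); d = 14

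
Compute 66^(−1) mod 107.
Apply the extended Euclidean algorithm to (107, 66), tracking rows (r, s, t) with s·107 + t·66 = r. Each division r_prev = q·r_cur + r_new produces the new row as (previous row) − q·(current row):
  row A: (107, 1, 0)   [1·107 + 0·66 = 107]
  row B: (66, 0, 1)   [0·107 + 1·66 = 66]
  107 = 1·66 + 41   → row C = row A − 1·row B = (41, 1, −1)   [check: 1·107 − 1·66 = 41]
  66 = 1·41 + 25   → row D = row B − 1·row C = (25, −1, 2)   [check: −1·107 + 2·66 = 25]
  41 = 1·25 + 16   → row E = row C − 1·row D = (16, 2, −3)   [check: 2·107 − 3·66 = 16]
  25 = 1·16 + 9   → row F = row D − 1·row E = (9, −3, 5)   [check: −3·107 + 5·66 = 9]
  16 = 1·9 + 7   → row G = row E − 1·row F = (7, 5, −8)   [check: 5·107 − 8·66 = 7]
  9 = 1·7 + 2   → row H = row F − 1·row G = (2, −8, 13)   [check: −8·107 + 13·66 = 2]
  7 = 3·2 + 1   → row I = row G − 3·row H = (1, 29, −47)   [check: 29·107 − 47·66 = 1]
  2 = 2·1 + 0   → remainder 0, stop. gcd = 1 (last nonzero row I).
The gcd is 1, so 66 is invertible mod 107. The last nonzero row gives 29·107 − 47·66 = 1, so t = −47. So 66^(−1) ≡ −47 ≡ 60 (mod 107). Verify: 66 · 60 = 3960 ≡ 1 (mod 107). ✓

Final answer: 66^(−1) ≡ 60 (mod 107)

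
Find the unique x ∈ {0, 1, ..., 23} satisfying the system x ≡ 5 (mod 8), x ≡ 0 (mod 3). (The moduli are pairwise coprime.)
x ≡ 21 (mod 24); the representative in [0, 24) is 21

The moduli 8, 3 are pairwise coprime, so by the CRT there is a unique solution mod 8·3 = 24.
Solve by successive substitution. Start with x ≡ 5 (mod 8).
  Combine with x ≡ 0 (mod 3): write x = 5 + 8·t and require 5 + 8·t ≡ 0 (mod 3), i.e. 8·t ≡ 0 − 5 ≡ 1 (mod 3). Since 8^(−1) ≡ 2 (mod 3) (8 ≡ 2 (mod 3)), t ≡ 2·1 ≡ 2 (mod 3). So x ≡ 5 + 8·2 = 21 (mod 24).
Unique solution in [0, 24): x = 21.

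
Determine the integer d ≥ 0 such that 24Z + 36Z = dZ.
(24, 36) = (12); d = 12

In the PID Z, (a, b) is generated by gcd(a, b). Compute gcd(36, 24) with the extended Euclidean algorithm, tracking rows (r, s, t) with s·36 + t·24 = r:
  row A: (36, 1, 0)   [1·36 + 0·24 = 36]
  row B: (24, 0, 1)   [0·36 + 1·24 = 24]
  36 = 1·24 + 12   → row C = row A − 1·row B = (12, 1, −1)   [check: 1·36 − 1·24 = 12]
  24 = 2·12 + 0   → remainder 0, stop. gcd = 12 (last nonzero row C).
So gcd(24, 36) = 12, with Bézout identity 1·36 − 1·24 = 12. Containment (⊇): the Bézout identity exhibits 12 as an element of (24, 36), giving (12) ⊆ (24, 36). Containment (⊆): since 12 | 24 and 12 | 36 (24 = 12·2, 36 = 12·3), every Z-linear combination of 24 and 36 is divisible by 12, so (24, 36) ⊆ (12). Therefore (24, 36) = (12), d = 12.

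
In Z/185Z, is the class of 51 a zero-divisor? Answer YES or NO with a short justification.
gcd(51, 185) = 1, so 51 is a unit in Z/185Z (it has a multiplicative inverse). A unit cannot be a zero-divisor: if 51·b ≡ 0 then multiplying both sides by 51^(−1) gives b ≡ 0. So 51 is not a zero-divisor.

Final answer: NO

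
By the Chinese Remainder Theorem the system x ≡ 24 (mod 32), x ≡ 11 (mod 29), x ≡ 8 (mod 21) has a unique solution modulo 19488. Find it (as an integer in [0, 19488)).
The moduli 32, 29, 21 are pairwise coprime, so by the CRT there is a unique solution mod 32·29·21 = 19488.
Solve by successive substitution. Start with x ≡ 24 (mod 32).
  Combine with x ≡ 11 (mod 29): write x = 24 + 32·t and require 24 + 32·t ≡ 11 (mod 29), i.e. 32·t ≡ 11 − 24 ≡ 16 (mod 29). Since 32^(−1) ≡ 10 (mod 29) (32 ≡ 3 (mod 29)), t ≡ 10·16 ≡ 15 (mod 29). So x ≡ 24 + 32·15 = 504 (mod 928).
  Combine with x ≡ 8 (mod 21): write x = 504 + 928·t and require 504 + 928·t ≡ 8 (mod 21), i.e. 928·t ≡ 8 − 504 ≡ 8 (mod 21). Since 928^(−1) ≡ 16 (mod 21) (928 ≡ 4 (mod 21)), t ≡ 16·8 ≡ 2 (mod 21). So x ≡ 504 + 928·2 = 2360 (mod 19488).
Unique solution in [0, 19488): x = 2360.

Final answer: x ≡ 2360 (mod 19488); the representative in [0, 19488) is 2360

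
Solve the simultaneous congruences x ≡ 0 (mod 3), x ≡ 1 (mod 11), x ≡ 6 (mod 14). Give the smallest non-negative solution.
The moduli 3, 11, 14 are pairwise coprime, so by the CRT there is a unique solution mod 3·11·14 = 462.
Solve by successive substitution. Start with x ≡ 0 (mod 3).
  Combine with x ≡ 1 (mod 11): write x = 3·t and require 3·t ≡ 1 (mod 11). Since 3^(−1) ≡ 4 (mod 11), t ≡ 4·1 ≡ 4 (mod 11). So x ≡ 3·4 = 12 (mod 33).
  Combine with x ≡ 6 (mod 14): write x = 12 + 33·t and require 12 + 33·t ≡ 6 (mod 14), i.e. 33·t ≡ 6 − 12 ≡ 8 (mod 14). Since 33^(−1) ≡ 3 (mod 14) (33 ≡ 5 (mod 14)), t ≡ 3·8 ≡ 10 (mod 14). So x ≡ 12 + 33·10 = 342 (mod 462).
Unique solution in [0, 462): x = 342.

Final answer: x ≡ 342 (mod 462); the representative in [0, 462) is 342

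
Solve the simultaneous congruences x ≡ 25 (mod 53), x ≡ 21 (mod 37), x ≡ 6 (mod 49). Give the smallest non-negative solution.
The moduli 53, 37, 49 are pairwise coprime, so by the CRT there is a unique solution mod 53·37·49 = 96089.
Solve by successive substitution. Start with x ≡ 25 (mod 53).
  Combine with x ≡ 21 (mod 37): write x = 25 + 53·t and require 25 + 53·t ≡ 21 (mod 37), i.e. 53·t ≡ 21 − 25 ≡ 33 (mod 37). Since 53^(−1) ≡ 7 (mod 37) (53 ≡ 16 (mod 37)), t ≡ 7·33 ≡ 9 (mod 37). So x ≡ 25 + 53·9 = 502 (mod 1961).
  Combine with x ≡ 6 (mod 49): write x = 502 + 1961·t and require 502 + 1961·t ≡ 6 (mod 49), i.e. 1961·t ≡ 6 − 502 ≡ 43 (mod 49). Since 1961^(−1) ≡ 1 (mod 49) (1961 ≡ 1 (mod 49)), t ≡ 1·43 ≡ 43 (mod 49). So x ≡ 502 + 1961·43 = 84825 (mod 96089).
Unique solution in [0, 96089): x = 84825.

Final answer: x ≡ 84825 (mod 96089); the representative in [0, 96089) is 84825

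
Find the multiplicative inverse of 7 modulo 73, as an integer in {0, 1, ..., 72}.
Apply the extended Euclidean algorithm to (73, 7), tracking rows (r, s, t) with s·73 + t·7 = r. Each division r_prev = q·r_cur + r_new produces the new row as (previous row) − q·(current row):
  row A: (73, 1, 0)   [1·73 + 0·7 = 73]
  row B: (7, 0, 1)   [0·73 + 1·7 = 7]
  73 = 10·7 + 3   → row C = row A − 10·row B = (3, 1, −10)   [check: 1·73 − 10·7 = 3]
  7 = 2·3 + 1   → row D = row B − 2·row C = (1, −2, 21)   [check: −2·73 + 21·7 = 1]
  3 = 3·1 + 0   → remainder 0, stop. gcd = 1 (last nonzero row D).
The gcd is 1, so 7 is invertible mod 73. The last nonzero row gives −2·73 + 21·7 = 1, so t = 21. So 7^(−1) ≡ 21 (mod 73). Verify: 7 · 21 = 147 ≡ 1 (mod 73). ✓

Final answer: 7^(−1) ≡ 21 (mod 73)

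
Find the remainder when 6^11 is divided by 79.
63

Use repeated squaring. Binary(11) = 1011. Walk through the bits of the exponent 11 left-to-right: at each bit after the leading one, square the running value, then multiply by 6 if the bit is 1 (always reducing mod 79):
  bit 1 = 1 (leading): start with 6.
  bit 2 = 0: square 6^2 = 36 (mod 79).
  bit 3 = 1: square 36^2 = 1296 ≡ 32; bit is 1, so multiply 32·6 = 192 ≡ 34 (mod 79).
  bit 4 = 1: square 34^2 = 1156 ≡ 50; bit is 1, so multiply 50·6 = 300 ≡ 63 (mod 79).
Final value: 6^11 ≡ 63 (mod 79).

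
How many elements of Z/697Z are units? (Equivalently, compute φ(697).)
Z/697Z has φ(697) = 640 units

An element a ∈ Z/697Z is a unit iff gcd(a, 697) = 1, so the number of units is φ(697). φ is multiplicative, with φ(p^e) = p^e − p^(e−1). Factorise 697 = 17 · 41. Then
  φ(697) = (17 − 1) · (41 − 1) = 16 · 40 = 640.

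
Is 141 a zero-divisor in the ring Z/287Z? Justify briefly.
gcd(141, 287) = 1, so 141 is a unit in Z/287Z (it has a multiplicative inverse). A unit cannot be a zero-divisor: if 141·b ≡ 0 then multiplying both sides by 141^(−1) gives b ≡ 0. So 141 is not a zero-divisor.

Final answer: NO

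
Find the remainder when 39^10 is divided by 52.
13

Use repeated squaring. Binary(10) = 1010. Walk through the bits of the exponent 10 left-to-right: at each bit after the leading one, square the running value, then multiply by 39 if the bit is 1 (always reducing mod 52):
  bit 1 = 1 (leading): start with 39.
  bit 2 = 0: square 39^2 = 1521 ≡ 13 (mod 52).
  bit 3 = 1: square 13^2 = 169 ≡ 13; bit is 1, so multiply 13·39 = 507 ≡ 39 (mod 52).
  bit 4 = 0: square 39^2 = 1521 ≡ 13 (mod 52).
Final value: 39^10 ≡ 13 (mod 52).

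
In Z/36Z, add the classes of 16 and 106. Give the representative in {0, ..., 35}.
14

Reduce the summands first: 106 ≡ 34 (mod 36), so 16 + 106 ≡ 16 + 34 (mod 36). 16 + 34 = 50; 50 = 1·36 + 14, so (16 + 106) mod 36 = 14.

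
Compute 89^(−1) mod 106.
Apply the extended Euclidean algorithm to (106, 89), tracking rows (r, s, t) with s·106 + t·89 = r. Each division r_prev = q·r_cur + r_new produces the new row as (previous row) − q·(current row):
  row A: (106, 1, 0)   [1·106 + 0·89 = 106]
  row B: (89, 0, 1)   [0·106 + 1·89 = 89]
  106 = 1·89 + 17   → row C = row A − 1·row B = (17, 1, −1)   [check: 1·106 − 1·89 = 17]
  89 = 5·17 + 4   → row D = row B − 5·row C = (4, −5, 6)   [check: −5·106 + 6·89 = 4]
  17 = 4·4 + 1   → row E = row C − 4·row D = (1, 21, −25)   [check: 21·106 − 25·89 = 1]
  4 = 4·1 + 0   → remainder 0, stop. gcd = 1 (last nonzero row E).
The gcd is 1, so 89 is invertible mod 106. The last nonzero row gives 21·106 − 25·89 = 1, so t = −25. So 89^(−1) ≡ −25 ≡ 81 (mod 106). Verify: 89 · 81 = 7209 ≡ 1 (mod 106). ✓

Final answer: 89^(−1) ≡ 81 (mod 106)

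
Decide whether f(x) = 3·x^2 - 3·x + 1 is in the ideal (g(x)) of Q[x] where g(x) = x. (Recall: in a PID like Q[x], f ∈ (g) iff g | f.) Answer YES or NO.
In Q[x] the ideal (g) consists of all multiples of g, so f ∈ (g) iff g | f, i.e. iff the remainder of f on division by g is 0. Divide f by g (g is monic, so eliminate the leading term of the running remainder at each step):
  leading term 3·x^2: subtract (3·x)·g(x) = 3·x^2, leaving 1 - 3·x
  leading term -3·x: subtract (-3)·g(x) = -3·x, leaving 1
The remainder r(x) = 1 ≠ 0 (and deg r < deg g), so g ∤ f, i.e. f ∉ (g).

Final answer: NO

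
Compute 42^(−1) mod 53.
Apply the extended Euclidean algorithm to (53, 42), tracking rows (r, s, t) with s·53 + t·42 = r. Each division r_prev = q·r_cur + r_new produces the new row as (previous row) − q·(current row):
  row A: (53, 1, 0)   [1·53 + 0·42 = 53]
  row B: (42, 0, 1)   [0·53 + 1·42 = 42]
  53 = 1·42 + 11   → row C = row A − 1·row B = (11, 1, −1)   [check: 1·53 − 1·42 = 11]
  42 = 3·11 + 9   → row D = row B − 3·row C = (9, −3, 4)   [check: −3·53 + 4·42 = 9]
  11 = 1·9 + 2   → row E = row C − 1·row D = (2, 4, −5)   [check: 4·53 − 5·42 = 2]
  9 = 4·2 + 1   → row F = row D − 4·row E = (1, −19, 24)   [check: −19·53 + 24·42 = 1]
  2 = 2·1 + 0   → remainder 0, stop. gcd = 1 (last nonzero row F).
The gcd is 1, so 42 is invertible mod 53. The last nonzero row gives −19·53 + 24·42 = 1, so t = 24. So 42^(−1) ≡ 24 (mod 53). Verify: 42 · 24 = 1008 ≡ 1 (mod 53). ✓

Final answer: 42^(−1) ≡ 24 (mod 53)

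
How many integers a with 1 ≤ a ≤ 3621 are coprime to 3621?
The number of a ∈ {1, ..., 3621} with gcd(a, 3621) = 1 is by definition Euler's totient φ(3621). φ is multiplicative, with φ(p^e) = p^e − p^(e−1). Factorise 3621 = 3 · 17 · 71. Then
  φ(3621) = (3 − 1) · (17 − 1) · (71 − 1) = 2 · 16 · 70 = 2240.
So there are 2240 such integers.

Final answer: 2240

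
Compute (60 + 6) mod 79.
66

Both summands are already reduced mod 79. 60 + 6 = 66; 66 = 0·79 + 66, so (60 + 6) mod 79 = 66.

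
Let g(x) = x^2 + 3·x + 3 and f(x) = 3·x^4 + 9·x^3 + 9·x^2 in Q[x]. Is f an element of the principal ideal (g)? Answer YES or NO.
YES

In Q[x] the ideal (g) consists of all multiples of g, so f ∈ (g) iff g | f, i.e. iff the remainder of f on division by g is 0. Divide f by g (g is monic, so eliminate the leading term of the running remainder at each step):
  leading term 3·x^4: subtract (3·x^2)·g(x) = 3·x^4 + 9·x^3 + 9·x^2, leaving 0
The remainder is 0, so f(x) = g(x) · h(x) with h(x) = 3·x^2. Hence g | f, i.e. f ∈ (g).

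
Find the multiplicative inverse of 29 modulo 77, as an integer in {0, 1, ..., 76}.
Apply the extended Euclidean algorithm to (77, 29), tracking rows (r, s, t) with s·77 + t·29 = r. Each division r_prev = q·r_cur + r_new produces the new row as (previous row) − q·(current row):
  row A: (77, 1, 0)   [1·77 + 0·29 = 77]
  row B: (29, 0, 1)   [0·77 + 1·29 = 29]
  77 = 2·29 + 19   → row C = row A − 2·row B = (19, 1, −2)   [check: 1·77 − 2·29 = 19]
  29 = 1·19 + 10   → row D = row B − 1·row C = (10, −1, 3)   [check: −1·77 + 3·29 = 10]
  19 = 1·10 + 9   → row E = row C − 1·row D = (9, 2, −5)   [check: 2·77 − 5·29 = 9]
  10 = 1·9 + 1   → row F = row D − 1·row E = (1, −3, 8)   [check: −3·77 + 8·29 = 1]
  9 = 9·1 + 0   → remainder 0, stop. gcd = 1 (last nonzero row F).
The gcd is 1, so 29 is invertible mod 77. The last nonzero row gives −3·77 + 8·29 = 1, so t = 8. So 29^(−1) ≡ 8 (mod 77). Verify: 29 · 8 = 232 ≡ 1 (mod 77). ✓

Final answer: 29^(−1) ≡ 8 (mod 77)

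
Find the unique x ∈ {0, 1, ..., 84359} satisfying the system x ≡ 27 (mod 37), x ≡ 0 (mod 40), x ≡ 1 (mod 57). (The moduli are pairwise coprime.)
x ≡ 55120 (mod 84360); the representative in [0, 84360) is 55120

The moduli 37, 40, 57 are pairwise coprime, so by the CRT there is a unique solution mod 37·40·57 = 84360.
Solve by successive substitution. Start with x ≡ 27 (mod 37).
  Combine with x ≡ 0 (mod 40): write x = 27 + 37·t and require 27 + 37·t ≡ 0 (mod 40), i.e. 37·t ≡ 0 − 27 ≡ 13 (mod 40). Since 37^(−1) ≡ 13 (mod 40), t ≡ 13·13 ≡ 9 (mod 40). So x ≡ 27 + 37·9 = 360 (mod 1480).
  Combine with x ≡ 1 (mod 57): write x = 360 + 1480·t and require 360 + 1480·t ≡ 1 (mod 57), i.e. 1480·t ≡ 1 − 360 ≡ 40 (mod 57). Since 1480^(−1) ≡ 28 (mod 57) (1480 ≡ 55 (mod 57)), t ≡ 28·40 ≡ 37 (mod 57). So x ≡ 360 + 1480·37 = 55120 (mod 84360).
Unique solution in [0, 84360): x = 55120.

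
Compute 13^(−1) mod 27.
Apply the extended Euclidean algorithm to (27, 13), tracking rows (r, s, t) with s·27 + t·13 = r. Each division r_prev = q·r_cur + r_new produces the new row as (previous row) − q·(current row):
  row A: (27, 1, 0)   [1·27 + 0·13 = 27]
  row B: (13, 0, 1)   [0·27 + 1·13 = 13]
  27 = 2·13 + 1   → row C = row A − 2·row B = (1, 1, −2)   [check: 1·27 − 2·13 = 1]
  13 = 13·1 + 0   → remainder 0, stop. gcd = 1 (last nonzero row C).
The gcd is 1, so 13 is invertible mod 27. The last nonzero row gives 1·27 − 2·13 = 1, so t = −2. So 13^(−1) ≡ −2 ≡ 25 (mod 27). Verify: 13 · 25 = 325 ≡ 1 (mod 27). ✓

Final answer: 13^(−1) ≡ 25 (mod 27)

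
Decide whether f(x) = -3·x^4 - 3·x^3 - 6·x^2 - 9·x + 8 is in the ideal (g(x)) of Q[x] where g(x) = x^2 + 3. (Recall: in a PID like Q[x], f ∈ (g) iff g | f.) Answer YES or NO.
NO

In Q[x] the ideal (g) consists of all multiples of g, so f ∈ (g) iff g | f, i.e. iff the remainder of f on division by g is 0. Divide f by g (g is monic, so eliminate the leading term of the running remainder at each step):
  leading term -3·x^4: subtract (-3·x^2)·g(x) = -3·x^4 - 9·x^2, leaving -3·x^3 + 3·x^2 - 9·x + 8
  leading term -3·x^3: subtract (-3·x)·g(x) = -3·x^3 - 9·x, leaving 3·x^2 + 8
  leading term 3·x^2: subtract (3)·g(x) = 3·x^2 + 9, leaving -1
The remainder r(x) = -1 ≠ 0 (and deg r < deg g), so g ∤ f, i.e. f ∉ (g).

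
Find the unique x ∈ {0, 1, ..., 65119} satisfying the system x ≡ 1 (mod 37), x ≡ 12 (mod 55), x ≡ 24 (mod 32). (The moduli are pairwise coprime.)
The moduli 37, 55, 32 are pairwise coprime, so by the CRT there is a unique solution mod 37·55·32 = 65120.
Solve by successive substitution. Start with x ≡ 1 (mod 37).
  Combine with x ≡ 12 (mod 55): write x = 1 + 37·t and require 1 + 37·t ≡ 12 (mod 55), i.e. 37·t ≡ 12 − 1 ≡ 11 (mod 55). Since 37^(−1) ≡ 3 (mod 55), t ≡ 3·11 ≡ 33 (mod 55). So x ≡ 1 + 37·33 = 1222 (mod 2035).
  Combine with x ≡ 24 (mod 32): write x = 1222 + 2035·t and require 1222 + 2035·t ≡ 24 (mod 32), i.e. 2035·t ≡ 24 − 1222 ≡ 18 (mod 32). Since 2035^(−1) ≡ 27 (mod 32) (2035 ≡ 19 (mod 32)), t ≡ 27·18 ≡ 6 (mod 32). So x ≡ 1222 + 2035·6 = 13432 (mod 65120).
Unique solution in [0, 65120): x = 13432.

Final answer: x ≡ 13432 (mod 65120); the representative in [0, 65120) is 13432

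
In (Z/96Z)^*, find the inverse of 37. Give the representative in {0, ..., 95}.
37^(−1) ≡ 13 (mod 96)

Apply the extended Euclidean algorithm to (96, 37), tracking rows (r, s, t) with s·96 + t·37 = r. Each division r_prev = q·r_cur + r_new produces the new row as (previous row) − q·(current row):
  row A: (96, 1, 0)   [1·96 + 0·37 = 96]
  row B: (37, 0, 1)   [0·96 + 1·37 = 37]
  96 = 2·37 + 22   → row C = row A − 2·row B = (22, 1, −2)   [check: 1·96 − 2·37 = 22]
  37 = 1·22 + 15   → row D = row B − 1·row C = (15, −1, 3)   [check: −1·96 + 3·37 = 15]
  22 = 1·15 + 7   → row E = row C − 1·row D = (7, 2, −5)   [check: 2·96 − 5·37 = 7]
  15 = 2·7 + 1   → row F = row D − 2·row E = (1, −5, 13)   [check: −5·96 + 13·37 = 1]
  7 = 7·1 + 0   → remainder 0, stop. gcd = 1 (last nonzero row F).
The gcd is 1, so 37 is invertible mod 96. The last nonzero row gives −5·96 + 13·37 = 1, so t = 13. So 37^(−1) ≡ 13 (mod 96). Verify: 37 · 13 = 481 ≡ 1 (mod 96). ✓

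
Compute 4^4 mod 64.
Use repeated squaring. Binary(4) = 100. Walk through the bits of the exponent 4 left-to-right: at each bit after the leading one, square the running value, then multiply by 4 if the bit is 1 (always reducing mod 64):
  bit 1 = 1 (leading): start with 4.
  bit 2 = 0: square 4^2 = 16 (mod 64).
  bit 3 = 0: square 16^2 = 256 ≡ 0 (mod 64).
Final value: 4^4 ≡ 0 (mod 64).

Final answer: 0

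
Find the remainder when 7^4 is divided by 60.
Use repeated squaring. Binary(4) = 100. Walk through the bits of the exponent 4 left-to-right: at each bit after the leading one, square the running value, then multiply by 7 if the bit is 1 (always reducing mod 60):
  bit 1 = 1 (leading): start with 7.
  bit 2 = 0: square 7^2 = 49 (mod 60).
  bit 3 = 0: square 49^2 = 2401 ≡ 1 (mod 60).
Final value: 7^4 ≡ 1 (mod 60).

Final answer: 1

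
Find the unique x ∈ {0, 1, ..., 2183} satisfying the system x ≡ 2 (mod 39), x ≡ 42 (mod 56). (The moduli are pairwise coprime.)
x ≡ 938 (mod 2184); the representative in [0, 2184) is 938

The moduli 39, 56 are pairwise coprime, so by the CRT there is a unique solution mod 39·56 = 2184.
Solve by successive substitution. Start with x ≡ 2 (mod 39).
  Combine with x ≡ 42 (mod 56): write x = 2 + 39·t and require 2 + 39·t ≡ 42 (mod 56), i.e. 39·t ≡ 42 − 2 ≡ 40 (mod 56). Since 39^(−1) ≡ 23 (mod 56), t ≡ 23·40 ≡ 24 (mod 56). So x ≡ 2 + 39·24 = 938 (mod 2184).
Unique solution in [0, 2184): x = 938.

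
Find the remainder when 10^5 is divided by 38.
Use repeated squaring. Binary(5) = 101. Walk through the bits of the exponent 5 left-to-right: at each bit after the leading one, square the running value, then multiply by 10 if the bit is 1 (always reducing mod 38):
  bit 1 = 1 (leading): start with 10.
  bit 2 = 0: square 10^2 = 100 ≡ 24 (mod 38).
  bit 3 = 1: square 24^2 = 576 ≡ 6; bit is 1, so multiply 6·10 = 60 ≡ 22 (mod 38).
Final value: 10^5 ≡ 22 (mod 38).

Final answer: 22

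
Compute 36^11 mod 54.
0

Use repeated squaring. Binary(11) = 1011. Walk through the bits of the exponent 11 left-to-right: at each bit after the leading one, square the running value, then multiply by 36 if the bit is 1 (always reducing mod 54):
  bit 1 = 1 (leading): start with 36.
  bit 2 = 0: square 36^2 = 1296 ≡ 0 (mod 54).
  bit 3 = 1: square 0^2 = 0; bit is 1, so multiply 0·36 = 0 (mod 54).
  bit 4 = 1: square 0^2 = 0; bit is 1, so multiply 0·36 = 0 (mod 54).
Final value: 36^11 ≡ 0 (mod 54).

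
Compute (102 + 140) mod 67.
Reduce the summands first: 102 ≡ 35, 140 ≡ 6 (mod 67), so 102 + 140 ≡ 35 + 6 (mod 67). 35 + 6 = 41; 41 = 0·67 + 41, so (102 + 140) mod 67 = 41.

Final answer: 41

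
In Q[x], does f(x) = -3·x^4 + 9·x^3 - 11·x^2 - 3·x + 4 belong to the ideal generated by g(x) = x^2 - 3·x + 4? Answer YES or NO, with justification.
In Q[x] the ideal (g) consists of all multiples of g, so f ∈ (g) iff g | f, i.e. iff the remainder of f on division by g is 0. Divide f by g (g is monic, so eliminate the leading term of the running remainder at each step):
  leading term -3·x^4: subtract (-3·x^2)·g(x) = -3·x^4 + 9·x^3 - 12·x^2, leaving x^2 - 3·x + 4
  leading term x^2: subtract (1)·g(x) = x^2 - 3·x + 4, leaving 0
The remainder is 0, so f(x) = g(x) · h(x) with h(x) = 1 - 3·x^2. Hence g | f, i.e. f ∈ (g).

Final answer: YES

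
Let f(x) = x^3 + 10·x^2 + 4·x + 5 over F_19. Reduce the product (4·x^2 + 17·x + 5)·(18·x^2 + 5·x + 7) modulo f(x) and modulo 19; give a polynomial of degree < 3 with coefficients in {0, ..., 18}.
Multiply as integer polynomials: a · b = 72·x^4 + 326·x^3 + 203·x^2 + 144·x + 35. Reducing coefficients mod 19: a · b ≡ 15·x^4 + 3·x^3 + 13·x^2 + 11·x + 16. Now divide by f(x) = x^3 + 10·x^2 + 4·x + 5 in F_19[x], eliminating the leading term at each step:
  leading term 15·x^4: subtract (15·x)·f(x) = 15·x^4 + 17·x^3 + 3·x^2 + 18·x, leaving 5·x^3 + 10·x^2 + 12·x + 16 (coefficients mod 19)
  leading term 5·x^3: subtract (5)·f(x) = 5·x^3 + 12·x^2 + x + 6, leaving 17·x^2 + 11·x + 10 (coefficients mod 19)
The degree is now < 3, so this is the remainder. Hence a · b ≡ 17·x^2 + 11·x + 10 in F_19[x]/(f).

Final answer: a · b ≡ 17·x^2 + 11·x + 10 (mod f(x))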